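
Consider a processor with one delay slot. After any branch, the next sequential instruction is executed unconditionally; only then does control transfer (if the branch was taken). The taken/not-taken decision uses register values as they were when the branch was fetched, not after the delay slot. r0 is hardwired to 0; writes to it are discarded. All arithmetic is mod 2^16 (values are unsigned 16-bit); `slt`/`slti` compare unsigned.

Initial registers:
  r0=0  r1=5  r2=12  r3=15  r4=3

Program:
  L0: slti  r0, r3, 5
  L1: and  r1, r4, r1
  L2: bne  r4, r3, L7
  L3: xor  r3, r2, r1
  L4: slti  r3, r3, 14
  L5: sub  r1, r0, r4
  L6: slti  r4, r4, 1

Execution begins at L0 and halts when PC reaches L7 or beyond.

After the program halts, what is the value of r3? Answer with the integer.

13

  step pc=0: slti  r0, r3, 5  regs=(0,5,12,15,3)
  step pc=1: and  r1, r4, r1  regs=(0,1,12,15,3)
  step pc=2: bne  r4, r3, L7  cond=T  regs=(0,1,12,15,3)
  step pc=3: xor  r3, r2, r1  regs=(0,1,12,13,3)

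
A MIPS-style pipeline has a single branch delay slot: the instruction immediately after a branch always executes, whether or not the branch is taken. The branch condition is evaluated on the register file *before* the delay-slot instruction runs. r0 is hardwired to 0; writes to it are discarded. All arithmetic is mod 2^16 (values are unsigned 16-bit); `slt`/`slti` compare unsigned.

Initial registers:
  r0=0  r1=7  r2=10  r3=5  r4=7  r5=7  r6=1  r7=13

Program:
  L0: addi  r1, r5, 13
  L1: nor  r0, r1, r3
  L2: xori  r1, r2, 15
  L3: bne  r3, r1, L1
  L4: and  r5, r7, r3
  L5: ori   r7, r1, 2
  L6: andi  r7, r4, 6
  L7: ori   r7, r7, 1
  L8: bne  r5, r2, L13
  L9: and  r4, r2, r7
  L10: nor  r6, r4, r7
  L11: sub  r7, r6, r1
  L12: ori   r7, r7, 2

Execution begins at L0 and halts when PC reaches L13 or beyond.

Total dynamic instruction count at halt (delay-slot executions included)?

  step pc=0: addi  r1, r5, 13  regs=(0,20,10,5,7,7,1,13)
  step pc=1: nor  r0, r1, r3  regs=(0,20,10,5,7,7,1,13)
  step pc=2: xori  r1, r2, 15  regs=(0,5,10,5,7,7,1,13)
  step pc=3: bne  r3, r1, L1  cond=F  regs=(0,5,10,5,7,7,1,13)
  step pc=4: and  r5, r7, r3  regs=(0,5,10,5,7,5,1,13)
  step pc=5: ori   r7, r1, 2  regs=(0,5,10,5,7,5,1,7)
  step pc=6: andi  r7, r4, 6  regs=(0,5,10,5,7,5,1,6)
  step pc=7: ori   r7, r7, 1  regs=(0,5,10,5,7,5,1,7)
  step pc=8: bne  r5, r2, L13  cond=T  regs=(0,5,10,5,7,5,1,7)
  step pc=9: and  r4, r2, r7  regs=(0,5,10,5,2,5,1,7)

10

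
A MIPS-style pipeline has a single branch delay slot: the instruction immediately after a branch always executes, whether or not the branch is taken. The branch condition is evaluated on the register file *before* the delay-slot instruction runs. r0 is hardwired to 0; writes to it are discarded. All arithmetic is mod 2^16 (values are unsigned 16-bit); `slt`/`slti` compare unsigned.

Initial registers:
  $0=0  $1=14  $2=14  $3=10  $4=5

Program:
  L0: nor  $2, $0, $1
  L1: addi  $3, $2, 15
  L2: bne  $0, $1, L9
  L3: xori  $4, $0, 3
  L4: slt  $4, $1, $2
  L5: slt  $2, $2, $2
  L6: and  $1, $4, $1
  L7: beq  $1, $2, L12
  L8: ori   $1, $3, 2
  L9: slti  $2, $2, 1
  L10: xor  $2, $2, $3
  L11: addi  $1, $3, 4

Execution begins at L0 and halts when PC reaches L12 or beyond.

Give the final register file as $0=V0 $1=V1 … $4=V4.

  step pc=0: nor  $2, $0, $1  regs=(0,14,65521,10,5)
  step pc=1: addi  $3, $2, 15  regs=(0,14,65521,0,5)
  step pc=2: bne  $0, $1, L9  cond=T  regs=(0,14,65521,0,5)
  step pc=3: xori  $4, $0, 3  regs=(0,14,65521,0,3)
  step pc=9: slti  $2, $2, 1  regs=(0,14,0,0,3)
  step pc=10: xor  $2, $2, $3  regs=(0,14,0,0,3)
  step pc=11: addi  $1, $3, 4  regs=(0,4,0,0,3)

$0=0 $1=4 $2=0 $3=0 $4=3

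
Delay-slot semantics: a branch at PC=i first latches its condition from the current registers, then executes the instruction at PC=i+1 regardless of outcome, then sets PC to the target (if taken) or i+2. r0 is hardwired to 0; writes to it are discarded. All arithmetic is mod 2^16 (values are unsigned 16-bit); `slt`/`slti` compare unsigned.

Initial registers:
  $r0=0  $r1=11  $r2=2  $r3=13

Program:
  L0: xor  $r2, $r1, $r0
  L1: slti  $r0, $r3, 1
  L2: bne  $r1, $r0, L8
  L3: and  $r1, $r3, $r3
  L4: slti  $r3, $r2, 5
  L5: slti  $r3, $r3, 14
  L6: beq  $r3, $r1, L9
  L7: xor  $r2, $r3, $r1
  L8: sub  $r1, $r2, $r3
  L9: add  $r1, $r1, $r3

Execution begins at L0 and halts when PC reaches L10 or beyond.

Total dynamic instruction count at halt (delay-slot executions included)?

[0] xor  $r2, $r1, $r0  →  {$r0:0, $r1:11, $r2:11, $r3:13}
[1] slti  $r0, $r3, 1  →  {$r0:0, $r1:11, $r2:11, $r3:13}
[2] bne  $r1, $r0, L8  →  {$r0:0, $r1:11, $r2:11, $r3:13}  ⟨branch taken⟩
[3] and  $r1, $r3, $r3  →  {$r0:0, $r1:13, $r2:11, $r3:13}
[8] sub  $r1, $r2, $r3  →  {$r0:0, $r1:65534, $r2:11, $r3:13}
[9] add  $r1, $r1, $r3  →  {$r0:0, $r1:11, $r2:11, $r3:13}

6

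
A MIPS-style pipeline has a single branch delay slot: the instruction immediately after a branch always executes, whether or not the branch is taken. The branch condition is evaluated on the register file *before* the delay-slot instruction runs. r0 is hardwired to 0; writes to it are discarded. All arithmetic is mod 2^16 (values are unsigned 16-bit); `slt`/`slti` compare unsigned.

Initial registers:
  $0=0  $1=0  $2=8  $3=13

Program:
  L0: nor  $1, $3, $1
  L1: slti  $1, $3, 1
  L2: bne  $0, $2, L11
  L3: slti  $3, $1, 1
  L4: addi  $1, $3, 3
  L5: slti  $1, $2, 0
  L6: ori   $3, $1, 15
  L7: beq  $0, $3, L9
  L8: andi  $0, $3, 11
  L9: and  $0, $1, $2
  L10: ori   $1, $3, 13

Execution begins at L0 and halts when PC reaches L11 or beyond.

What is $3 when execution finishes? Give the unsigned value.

[0] nor  $1, $3, $1  →  {$0:0, $1:65522, $2:8, $3:13}
[1] slti  $1, $3, 1  →  {$0:0, $1:0, $2:8, $3:13}
[2] bne  $0, $2, L11  →  {$0:0, $1:0, $2:8, $3:13}  ⟨branch taken⟩
[3] slti  $3, $1, 1  →  {$0:0, $1:0, $2:8, $3:1}

1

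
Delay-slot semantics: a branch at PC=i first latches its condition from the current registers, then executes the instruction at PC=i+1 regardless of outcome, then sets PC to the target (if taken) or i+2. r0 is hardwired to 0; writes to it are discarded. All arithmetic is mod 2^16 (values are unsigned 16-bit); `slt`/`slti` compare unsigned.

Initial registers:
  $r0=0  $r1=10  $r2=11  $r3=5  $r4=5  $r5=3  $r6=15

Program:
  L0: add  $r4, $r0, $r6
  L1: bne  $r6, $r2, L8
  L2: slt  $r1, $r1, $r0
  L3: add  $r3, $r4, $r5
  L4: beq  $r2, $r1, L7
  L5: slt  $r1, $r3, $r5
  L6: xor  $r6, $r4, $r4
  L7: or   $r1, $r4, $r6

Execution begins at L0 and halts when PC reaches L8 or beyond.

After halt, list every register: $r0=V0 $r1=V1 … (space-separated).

$r0=0 $r1=0 $r2=11 $r3=5 $r4=15 $r5=3 $r6=15

  step pc=0: add  $r4, $r0, $r6  regs=(0,10,11,5,15,3,15)
  step pc=1: bne  $r6, $r2, L8  cond=T  regs=(0,10,11,5,15,3,15)
  step pc=2: slt  $r1, $r1, $r0  regs=(0,0,11,5,15,3,15)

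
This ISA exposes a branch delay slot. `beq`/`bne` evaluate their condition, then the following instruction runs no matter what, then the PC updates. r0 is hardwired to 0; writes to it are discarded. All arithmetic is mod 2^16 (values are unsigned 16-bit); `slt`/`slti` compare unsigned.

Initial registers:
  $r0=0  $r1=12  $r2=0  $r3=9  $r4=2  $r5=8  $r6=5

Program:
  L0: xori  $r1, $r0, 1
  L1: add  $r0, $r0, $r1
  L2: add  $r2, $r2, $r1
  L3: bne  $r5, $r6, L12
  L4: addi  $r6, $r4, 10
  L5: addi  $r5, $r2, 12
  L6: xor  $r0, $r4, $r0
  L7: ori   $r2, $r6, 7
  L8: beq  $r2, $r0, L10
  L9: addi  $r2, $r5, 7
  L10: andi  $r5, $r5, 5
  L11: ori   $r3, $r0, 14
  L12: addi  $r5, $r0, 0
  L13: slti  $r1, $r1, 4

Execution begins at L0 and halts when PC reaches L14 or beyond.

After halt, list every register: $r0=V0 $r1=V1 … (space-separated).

  step pc=0: xori  $r1, $r0, 1  regs=(0,1,0,9,2,8,5)
  step pc=1: add  $r0, $r0, $r1  regs=(0,1,0,9,2,8,5)
  step pc=2: add  $r2, $r2, $r1  regs=(0,1,1,9,2,8,5)
  step pc=3: bne  $r5, $r6, L12  cond=T  regs=(0,1,1,9,2,8,5)
  step pc=4: addi  $r6, $r4, 10  regs=(0,1,1,9,2,8,12)
  step pc=12: addi  $r5, $r0, 0  regs=(0,1,1,9,2,0,12)
  step pc=13: slti  $r1, $r1, 4  regs=(0,1,1,9,2,0,12)

$r0=0 $r1=1 $r2=1 $r3=9 $r4=2 $r5=0 $r6=12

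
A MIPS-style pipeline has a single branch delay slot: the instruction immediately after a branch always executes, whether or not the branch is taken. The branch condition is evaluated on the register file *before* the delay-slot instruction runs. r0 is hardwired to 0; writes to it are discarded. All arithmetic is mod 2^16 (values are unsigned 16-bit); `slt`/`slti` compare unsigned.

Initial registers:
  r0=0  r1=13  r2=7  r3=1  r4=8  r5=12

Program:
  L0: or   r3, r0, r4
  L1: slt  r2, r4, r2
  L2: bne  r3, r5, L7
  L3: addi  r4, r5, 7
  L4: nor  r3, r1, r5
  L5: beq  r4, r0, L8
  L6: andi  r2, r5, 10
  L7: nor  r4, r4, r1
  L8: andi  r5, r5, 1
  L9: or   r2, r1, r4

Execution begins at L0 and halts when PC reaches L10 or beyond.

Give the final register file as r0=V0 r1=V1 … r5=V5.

r0=0 r1=13 r2=65517 r3=8 r4=65504 r5=0

PC=0  or   r3, r0, r4        | r0=0 r1=13 r2=7 r3=8 r4=8 r5=12
PC=1  slt  r2, r4, r2        | r0=0 r1=13 r2=0 r3=8 r4=8 r5=12
PC=2  bne  r3, r5, L7        | r0=0 r1=13 r2=0 r3=8 r4=8 r5=12  [TAKEN]
PC=3  addi  r4, r5, 7        | r0=0 r1=13 r2=0 r3=8 r4=19 r5=12
PC=7  nor  r4, r4, r1        | r0=0 r1=13 r2=0 r3=8 r4=65504 r5=12
PC=8  andi  r5, r5, 1        | r0=0 r1=13 r2=0 r3=8 r4=65504 r5=0
PC=9  or   r2, r1, r4        | r0=0 r1=13 r2=65517 r3=8 r4=65504 r5=0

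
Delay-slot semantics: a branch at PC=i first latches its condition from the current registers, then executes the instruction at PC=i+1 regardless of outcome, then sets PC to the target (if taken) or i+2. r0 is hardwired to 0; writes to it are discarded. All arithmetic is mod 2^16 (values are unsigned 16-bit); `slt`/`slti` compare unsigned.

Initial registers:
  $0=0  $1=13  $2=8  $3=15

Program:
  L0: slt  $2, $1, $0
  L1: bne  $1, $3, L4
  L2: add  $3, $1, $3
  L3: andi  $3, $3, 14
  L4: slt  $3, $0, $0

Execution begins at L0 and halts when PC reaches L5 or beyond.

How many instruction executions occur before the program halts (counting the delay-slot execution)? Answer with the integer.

4

  step pc=0: slt  $2, $1, $0  regs=(0,13,0,15)
  step pc=1: bne  $1, $3, L4  cond=T  regs=(0,13,0,15)
  step pc=2: add  $3, $1, $3  regs=(0,13,0,28)
  step pc=4: slt  $3, $0, $0  regs=(0,13,0,0)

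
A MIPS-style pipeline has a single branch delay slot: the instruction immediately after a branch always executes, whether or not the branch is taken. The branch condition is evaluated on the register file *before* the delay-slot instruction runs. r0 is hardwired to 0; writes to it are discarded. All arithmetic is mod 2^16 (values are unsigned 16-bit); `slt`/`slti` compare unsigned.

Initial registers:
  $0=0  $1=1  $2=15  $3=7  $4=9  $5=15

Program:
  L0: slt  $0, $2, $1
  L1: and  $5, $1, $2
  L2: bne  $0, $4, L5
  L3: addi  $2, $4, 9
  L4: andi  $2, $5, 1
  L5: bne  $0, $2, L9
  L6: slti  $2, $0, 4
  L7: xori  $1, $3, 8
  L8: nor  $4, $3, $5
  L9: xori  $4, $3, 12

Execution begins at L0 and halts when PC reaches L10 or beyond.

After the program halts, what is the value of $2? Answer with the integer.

1

#0 slt  $0, $2, $1 ; 0/1/15/7/9/15
#1 and  $5, $1, $2 ; 0/1/15/7/9/1
#2 bne  $0, $4, L5 ; 0/1/15/7/9/1 ; →target
#3 addi  $2, $4, 9 ; 0/1/18/7/9/1
#5 bne  $0, $2, L9 ; 0/1/18/7/9/1 ; →target
#6 slti  $2, $0, 4 ; 0/1/1/7/9/1
#9 xori  $4, $3, 12 ; 0/1/1/7/11/1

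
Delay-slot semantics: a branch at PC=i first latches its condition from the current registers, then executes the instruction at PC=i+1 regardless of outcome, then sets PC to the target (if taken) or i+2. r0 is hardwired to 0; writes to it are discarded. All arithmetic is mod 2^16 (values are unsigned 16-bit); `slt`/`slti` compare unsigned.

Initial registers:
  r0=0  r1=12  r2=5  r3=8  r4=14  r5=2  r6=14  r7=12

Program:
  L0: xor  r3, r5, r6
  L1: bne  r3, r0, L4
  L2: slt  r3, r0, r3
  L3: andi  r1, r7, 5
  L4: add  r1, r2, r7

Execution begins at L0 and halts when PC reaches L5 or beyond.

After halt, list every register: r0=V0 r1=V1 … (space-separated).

#0 xor  r3, r5, r6 ; 0/12/5/12/14/2/14/12
#1 bne  r3, r0, L4 ; 0/12/5/12/14/2/14/12 ; →target
#2 slt  r3, r0, r3 ; 0/12/5/1/14/2/14/12
#4 add  r1, r2, r7 ; 0/17/5/1/14/2/14/12

r0=0 r1=17 r2=5 r3=1 r4=14 r5=2 r6=14 r7=12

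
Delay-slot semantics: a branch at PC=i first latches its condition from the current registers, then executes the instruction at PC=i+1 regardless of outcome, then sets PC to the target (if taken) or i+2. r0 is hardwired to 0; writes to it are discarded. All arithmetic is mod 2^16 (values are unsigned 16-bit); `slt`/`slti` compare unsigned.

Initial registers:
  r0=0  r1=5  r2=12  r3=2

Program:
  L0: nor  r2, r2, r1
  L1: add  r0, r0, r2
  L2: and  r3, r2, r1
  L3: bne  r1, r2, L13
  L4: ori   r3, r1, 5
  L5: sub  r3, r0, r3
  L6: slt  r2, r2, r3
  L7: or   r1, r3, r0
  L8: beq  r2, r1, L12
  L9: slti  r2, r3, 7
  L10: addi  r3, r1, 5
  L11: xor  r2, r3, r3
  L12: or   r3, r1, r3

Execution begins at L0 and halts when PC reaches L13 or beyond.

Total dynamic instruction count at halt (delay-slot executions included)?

#0 nor  r2, r2, r1 ; 0/5/65522/2
#1 add  r0, r0, r2 ; 0/5/65522/2
#2 and  r3, r2, r1 ; 0/5/65522/0
#3 bne  r1, r2, L13 ; 0/5/65522/0 ; →target
#4 ori   r3, r1, 5 ; 0/5/65522/5

5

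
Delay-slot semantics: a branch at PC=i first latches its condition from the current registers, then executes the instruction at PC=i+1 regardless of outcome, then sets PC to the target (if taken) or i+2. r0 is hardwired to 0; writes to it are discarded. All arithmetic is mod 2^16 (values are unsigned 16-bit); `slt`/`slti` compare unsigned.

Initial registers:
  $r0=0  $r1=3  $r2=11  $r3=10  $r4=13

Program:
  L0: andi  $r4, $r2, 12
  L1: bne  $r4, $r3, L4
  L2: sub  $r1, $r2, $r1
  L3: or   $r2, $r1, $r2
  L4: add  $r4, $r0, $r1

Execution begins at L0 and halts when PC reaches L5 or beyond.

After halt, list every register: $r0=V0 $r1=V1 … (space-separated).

$r0=0 $r1=8 $r2=11 $r3=10 $r4=8

[0] andi  $r4, $r2, 12  →  {$r0:0, $r1:3, $r2:11, $r3:10, $r4:8}
[1] bne  $r4, $r3, L4  →  {$r0:0, $r1:3, $r2:11, $r3:10, $r4:8}  ⟨branch taken⟩
[2] sub  $r1, $r2, $r1  →  {$r0:0, $r1:8, $r2:11, $r3:10, $r4:8}
[4] add  $r4, $r0, $r1  →  {$r0:0, $r1:8, $r2:11, $r3:10, $r4:8}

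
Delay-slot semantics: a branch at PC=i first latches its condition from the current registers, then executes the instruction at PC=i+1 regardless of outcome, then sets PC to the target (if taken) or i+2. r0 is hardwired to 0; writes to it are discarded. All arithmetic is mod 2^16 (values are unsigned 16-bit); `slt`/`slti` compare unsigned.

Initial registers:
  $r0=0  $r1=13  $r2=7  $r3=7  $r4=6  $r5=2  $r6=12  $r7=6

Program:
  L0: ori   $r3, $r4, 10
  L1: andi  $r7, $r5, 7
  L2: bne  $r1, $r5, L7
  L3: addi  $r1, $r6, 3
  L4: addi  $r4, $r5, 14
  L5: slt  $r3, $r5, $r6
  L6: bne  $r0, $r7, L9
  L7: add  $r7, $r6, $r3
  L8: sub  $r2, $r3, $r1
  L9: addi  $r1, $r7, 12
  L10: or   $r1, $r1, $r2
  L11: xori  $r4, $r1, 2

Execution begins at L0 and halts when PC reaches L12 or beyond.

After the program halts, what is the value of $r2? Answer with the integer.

65535

[0] ori   $r3, $r4, 10  →  {$r0:0, $r1:13, $r2:7, $r3:14, $r4:6, $r5:2, $r6:12, $r7:6}
[1] andi  $r7, $r5, 7  →  {$r0:0, $r1:13, $r2:7, $r3:14, $r4:6, $r5:2, $r6:12, $r7:2}
[2] bne  $r1, $r5, L7  →  {$r0:0, $r1:13, $r2:7, $r3:14, $r4:6, $r5:2, $r6:12, $r7:2}  ⟨branch taken⟩
[3] addi  $r1, $r6, 3  →  {$r0:0, $r1:15, $r2:7, $r3:14, $r4:6, $r5:2, $r6:12, $r7:2}
[7] add  $r7, $r6, $r3  →  {$r0:0, $r1:15, $r2:7, $r3:14, $r4:6, $r5:2, $r6:12, $r7:26}
[8] sub  $r2, $r3, $r1  →  {$r0:0, $r1:15, $r2:65535, $r3:14, $r4:6, $r5:2, $r6:12, $r7:26}
[9] addi  $r1, $r7, 12  →  {$r0:0, $r1:38, $r2:65535, $r3:14, $r4:6, $r5:2, $r6:12, $r7:26}
[10] or   $r1, $r1, $r2  →  {$r0:0, $r1:65535, $r2:65535, $r3:14, $r4:6, $r5:2, $r6:12, $r7:26}
[11] xori  $r4, $r1, 2  →  {$r0:0, $r1:65535, $r2:65535, $r3:14, $r4:65533, $r5:2, $r6:12, $r7:26}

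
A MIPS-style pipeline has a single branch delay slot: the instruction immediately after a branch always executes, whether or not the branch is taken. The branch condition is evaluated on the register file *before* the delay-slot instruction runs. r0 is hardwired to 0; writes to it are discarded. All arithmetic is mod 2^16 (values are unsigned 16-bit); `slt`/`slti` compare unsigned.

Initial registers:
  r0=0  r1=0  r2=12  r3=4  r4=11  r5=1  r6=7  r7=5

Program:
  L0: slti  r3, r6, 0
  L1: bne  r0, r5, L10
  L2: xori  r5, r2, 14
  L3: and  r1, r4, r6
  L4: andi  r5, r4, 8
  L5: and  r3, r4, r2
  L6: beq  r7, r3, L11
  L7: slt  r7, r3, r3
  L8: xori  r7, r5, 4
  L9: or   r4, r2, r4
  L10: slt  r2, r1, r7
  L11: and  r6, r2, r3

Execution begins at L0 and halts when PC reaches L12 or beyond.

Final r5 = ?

  step pc=0: slti  r3, r6, 0  regs=(0,0,12,0,11,1,7,5)
  step pc=1: bne  r0, r5, L10  cond=T  regs=(0,0,12,0,11,1,7,5)
  step pc=2: xori  r5, r2, 14  regs=(0,0,12,0,11,2,7,5)
  step pc=10: slt  r2, r1, r7  regs=(0,0,1,0,11,2,7,5)
  step pc=11: and  r6, r2, r3  regs=(0,0,1,0,11,2,0,5)

2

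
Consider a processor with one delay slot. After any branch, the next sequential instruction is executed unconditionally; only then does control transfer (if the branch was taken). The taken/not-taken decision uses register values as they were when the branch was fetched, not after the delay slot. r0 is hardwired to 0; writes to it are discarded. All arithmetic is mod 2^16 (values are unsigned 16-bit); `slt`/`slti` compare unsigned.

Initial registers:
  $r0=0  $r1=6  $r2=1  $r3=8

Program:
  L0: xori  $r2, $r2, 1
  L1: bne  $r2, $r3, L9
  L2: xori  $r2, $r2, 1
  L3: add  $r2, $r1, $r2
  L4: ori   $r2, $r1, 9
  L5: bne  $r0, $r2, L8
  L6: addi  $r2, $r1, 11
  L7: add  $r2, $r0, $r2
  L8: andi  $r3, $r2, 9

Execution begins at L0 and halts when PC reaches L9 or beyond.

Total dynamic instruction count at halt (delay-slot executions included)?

3

  step pc=0: xori  $r2, $r2, 1  regs=(0,6,0,8)
  step pc=1: bne  $r2, $r3, L9  cond=T  regs=(0,6,0,8)
  step pc=2: xori  $r2, $r2, 1  regs=(0,6,1,8)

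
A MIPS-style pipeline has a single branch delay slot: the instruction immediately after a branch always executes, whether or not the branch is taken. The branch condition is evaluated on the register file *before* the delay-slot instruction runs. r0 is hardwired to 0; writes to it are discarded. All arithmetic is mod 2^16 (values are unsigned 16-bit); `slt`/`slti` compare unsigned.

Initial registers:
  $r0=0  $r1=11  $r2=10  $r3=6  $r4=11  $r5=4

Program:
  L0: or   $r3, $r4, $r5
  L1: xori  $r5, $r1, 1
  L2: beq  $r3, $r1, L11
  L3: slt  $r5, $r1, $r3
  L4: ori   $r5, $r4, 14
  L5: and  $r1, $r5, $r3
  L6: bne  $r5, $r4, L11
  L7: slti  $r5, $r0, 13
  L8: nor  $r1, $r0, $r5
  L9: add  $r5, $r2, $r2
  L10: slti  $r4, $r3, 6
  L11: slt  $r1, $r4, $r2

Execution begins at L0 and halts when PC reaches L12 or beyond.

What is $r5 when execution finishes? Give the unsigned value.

  step pc=0: or   $r3, $r4, $r5  regs=(0,11,10,15,11,4)
  step pc=1: xori  $r5, $r1, 1  regs=(0,11,10,15,11,10)
  step pc=2: beq  $r3, $r1, L11  cond=F  regs=(0,11,10,15,11,10)
  step pc=3: slt  $r5, $r1, $r3  regs=(0,11,10,15,11,1)
  step pc=4: ori   $r5, $r4, 14  regs=(0,11,10,15,11,15)
  step pc=5: and  $r1, $r5, $r3  regs=(0,15,10,15,11,15)
  step pc=6: bne  $r5, $r4, L11  cond=T  regs=(0,15,10,15,11,15)
  step pc=7: slti  $r5, $r0, 13  regs=(0,15,10,15,11,1)
  step pc=11: slt  $r1, $r4, $r2  regs=(0,0,10,15,11,1)

1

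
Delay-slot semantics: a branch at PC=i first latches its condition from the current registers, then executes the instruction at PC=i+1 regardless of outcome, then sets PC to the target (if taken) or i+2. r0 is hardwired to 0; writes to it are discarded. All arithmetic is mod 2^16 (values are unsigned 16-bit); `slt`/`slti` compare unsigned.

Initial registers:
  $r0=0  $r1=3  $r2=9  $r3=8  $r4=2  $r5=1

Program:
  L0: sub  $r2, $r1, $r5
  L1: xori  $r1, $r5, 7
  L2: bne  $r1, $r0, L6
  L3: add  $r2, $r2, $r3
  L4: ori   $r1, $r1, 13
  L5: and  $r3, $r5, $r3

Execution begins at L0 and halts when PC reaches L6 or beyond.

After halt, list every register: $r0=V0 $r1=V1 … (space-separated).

[0] sub  $r2, $r1, $r5  →  {$r0:0, $r1:3, $r2:2, $r3:8, $r4:2, $r5:1}
[1] xori  $r1, $r5, 7  →  {$r0:0, $r1:6, $r2:2, $r3:8, $r4:2, $r5:1}
[2] bne  $r1, $r0, L6  →  {$r0:0, $r1:6, $r2:2, $r3:8, $r4:2, $r5:1}  ⟨branch taken⟩
[3] add  $r2, $r2, $r3  →  {$r0:0, $r1:6, $r2:10, $r3:8, $r4:2, $r5:1}

$r0=0 $r1=6 $r2=10 $r3=8 $r4=2 $r5=1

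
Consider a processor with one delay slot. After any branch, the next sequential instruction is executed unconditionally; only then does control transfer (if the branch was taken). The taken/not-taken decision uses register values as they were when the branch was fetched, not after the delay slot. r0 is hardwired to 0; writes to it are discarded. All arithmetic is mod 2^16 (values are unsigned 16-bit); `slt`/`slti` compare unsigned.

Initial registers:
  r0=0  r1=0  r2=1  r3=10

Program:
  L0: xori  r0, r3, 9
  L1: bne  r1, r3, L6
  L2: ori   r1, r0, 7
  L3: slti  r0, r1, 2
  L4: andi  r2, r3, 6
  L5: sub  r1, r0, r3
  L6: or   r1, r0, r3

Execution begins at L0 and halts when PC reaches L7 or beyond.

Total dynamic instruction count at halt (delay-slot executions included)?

4

PC=0  xori  r0, r3, 9        | r0=0 r1=0 r2=1 r3=10
PC=1  bne  r1, r3, L6        | r0=0 r1=0 r2=1 r3=10  [TAKEN]
PC=2  ori   r1, r0, 7        | r0=0 r1=7 r2=1 r3=10
PC=6  or   r1, r0, r3        | r0=0 r1=10 r2=1 r3=10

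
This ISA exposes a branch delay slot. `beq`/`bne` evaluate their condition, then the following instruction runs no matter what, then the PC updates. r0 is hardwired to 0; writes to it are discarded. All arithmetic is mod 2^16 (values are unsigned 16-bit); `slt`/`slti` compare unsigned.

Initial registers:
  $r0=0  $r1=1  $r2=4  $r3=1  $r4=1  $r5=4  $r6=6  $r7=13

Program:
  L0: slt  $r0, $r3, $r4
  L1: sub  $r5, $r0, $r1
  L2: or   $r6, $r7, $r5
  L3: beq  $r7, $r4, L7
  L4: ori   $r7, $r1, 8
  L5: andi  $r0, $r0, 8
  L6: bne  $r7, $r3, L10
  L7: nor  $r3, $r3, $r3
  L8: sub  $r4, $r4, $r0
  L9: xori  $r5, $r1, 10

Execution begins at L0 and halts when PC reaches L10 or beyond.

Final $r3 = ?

[0] slt  $r0, $r3, $r4  →  {$r0:0, $r1:1, $r2:4, $r3:1, $r4:1, $r5:4, $r6:6, $r7:13}
[1] sub  $r5, $r0, $r1  →  {$r0:0, $r1:1, $r2:4, $r3:1, $r4:1, $r5:65535, $r6:6, $r7:13}
[2] or   $r6, $r7, $r5  →  {$r0:0, $r1:1, $r2:4, $r3:1, $r4:1, $r5:65535, $r6:65535, $r7:13}
[3] beq  $r7, $r4, L7  →  {$r0:0, $r1:1, $r2:4, $r3:1, $r4:1, $r5:65535, $r6:65535, $r7:13}  ⟨branch fallthrough⟩
[4] ori   $r7, $r1, 8  →  {$r0:0, $r1:1, $r2:4, $r3:1, $r4:1, $r5:65535, $r6:65535, $r7:9}
[5] andi  $r0, $r0, 8  →  {$r0:0, $r1:1, $r2:4, $r3:1, $r4:1, $r5:65535, $r6:65535, $r7:9}
[6] bne  $r7, $r3, L10  →  {$r0:0, $r1:1, $r2:4, $r3:1, $r4:1, $r5:65535, $r6:65535, $r7:9}  ⟨branch taken⟩
[7] nor  $r3, $r3, $r3  →  {$r0:0, $r1:1, $r2:4, $r3:65534, $r4:1, $r5:65535, $r6:65535, $r7:9}

65534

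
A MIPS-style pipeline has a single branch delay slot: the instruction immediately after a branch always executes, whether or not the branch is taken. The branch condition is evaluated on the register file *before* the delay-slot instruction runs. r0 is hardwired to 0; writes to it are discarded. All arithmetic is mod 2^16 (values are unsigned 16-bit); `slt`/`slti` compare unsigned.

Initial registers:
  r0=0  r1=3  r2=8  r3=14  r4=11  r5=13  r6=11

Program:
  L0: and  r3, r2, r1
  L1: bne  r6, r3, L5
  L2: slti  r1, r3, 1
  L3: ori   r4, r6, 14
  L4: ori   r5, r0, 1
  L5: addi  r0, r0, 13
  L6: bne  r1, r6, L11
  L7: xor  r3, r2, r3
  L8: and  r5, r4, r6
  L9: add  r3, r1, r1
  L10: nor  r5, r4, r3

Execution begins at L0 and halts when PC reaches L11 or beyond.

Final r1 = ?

  step pc=0: and  r3, r2, r1  regs=(0,3,8,0,11,13,11)
  step pc=1: bne  r6, r3, L5  cond=T  regs=(0,3,8,0,11,13,11)
  step pc=2: slti  r1, r3, 1  regs=(0,1,8,0,11,13,11)
  step pc=5: addi  r0, r0, 13  regs=(0,1,8,0,11,13,11)
  step pc=6: bne  r1, r6, L11  cond=T  regs=(0,1,8,0,11,13,11)
  step pc=7: xor  r3, r2, r3  regs=(0,1,8,8,11,13,11)

1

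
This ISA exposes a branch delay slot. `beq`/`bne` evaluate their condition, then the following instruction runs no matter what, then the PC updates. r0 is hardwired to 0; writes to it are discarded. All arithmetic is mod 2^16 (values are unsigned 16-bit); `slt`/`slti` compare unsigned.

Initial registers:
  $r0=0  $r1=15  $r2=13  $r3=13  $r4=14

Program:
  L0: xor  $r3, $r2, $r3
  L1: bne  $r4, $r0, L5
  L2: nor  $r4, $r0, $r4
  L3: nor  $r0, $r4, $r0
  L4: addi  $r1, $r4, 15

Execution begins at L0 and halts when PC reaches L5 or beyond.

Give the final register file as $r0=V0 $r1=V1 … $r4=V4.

[0] xor  $r3, $r2, $r3  →  {$r0:0, $r1:15, $r2:13, $r3:0, $r4:14}
[1] bne  $r4, $r0, L5  →  {$r0:0, $r1:15, $r2:13, $r3:0, $r4:14}  ⟨branch taken⟩
[2] nor  $r4, $r0, $r4  →  {$r0:0, $r1:15, $r2:13, $r3:0, $r4:65521}

$r0=0 $r1=15 $r2=13 $r3=0 $r4=65521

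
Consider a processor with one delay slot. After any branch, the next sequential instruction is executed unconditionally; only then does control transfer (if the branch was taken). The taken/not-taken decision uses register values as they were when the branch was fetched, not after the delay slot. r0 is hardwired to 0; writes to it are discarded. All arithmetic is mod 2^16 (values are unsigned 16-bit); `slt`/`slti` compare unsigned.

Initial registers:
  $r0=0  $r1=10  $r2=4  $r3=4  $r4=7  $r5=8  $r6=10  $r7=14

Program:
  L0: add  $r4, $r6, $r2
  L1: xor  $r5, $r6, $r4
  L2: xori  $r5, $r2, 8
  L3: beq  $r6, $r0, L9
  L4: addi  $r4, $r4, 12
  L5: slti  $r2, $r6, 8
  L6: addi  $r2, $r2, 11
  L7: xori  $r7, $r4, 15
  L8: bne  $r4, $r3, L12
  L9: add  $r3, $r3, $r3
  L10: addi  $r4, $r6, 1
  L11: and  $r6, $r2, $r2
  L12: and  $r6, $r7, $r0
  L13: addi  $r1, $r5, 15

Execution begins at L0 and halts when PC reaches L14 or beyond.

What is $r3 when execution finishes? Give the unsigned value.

8

  step pc=0: add  $r4, $r6, $r2  regs=(0,10,4,4,14,8,10,14)
  step pc=1: xor  $r5, $r6, $r4  regs=(0,10,4,4,14,4,10,14)
  step pc=2: xori  $r5, $r2, 8  regs=(0,10,4,4,14,12,10,14)
  step pc=3: beq  $r6, $r0, L9  cond=F  regs=(0,10,4,4,14,12,10,14)
  step pc=4: addi  $r4, $r4, 12  regs=(0,10,4,4,26,12,10,14)
  step pc=5: slti  $r2, $r6, 8  regs=(0,10,0,4,26,12,10,14)
  step pc=6: addi  $r2, $r2, 11  regs=(0,10,11,4,26,12,10,14)
  step pc=7: xori  $r7, $r4, 15  regs=(0,10,11,4,26,12,10,21)
  step pc=8: bne  $r4, $r3, L12  cond=T  regs=(0,10,11,4,26,12,10,21)
  step pc=9: add  $r3, $r3, $r3  regs=(0,10,11,8,26,12,10,21)
  step pc=12: and  $r6, $r7, $r0  regs=(0,10,11,8,26,12,0,21)
  step pc=13: addi  $r1, $r5, 15  regs=(0,27,11,8,26,12,0,21)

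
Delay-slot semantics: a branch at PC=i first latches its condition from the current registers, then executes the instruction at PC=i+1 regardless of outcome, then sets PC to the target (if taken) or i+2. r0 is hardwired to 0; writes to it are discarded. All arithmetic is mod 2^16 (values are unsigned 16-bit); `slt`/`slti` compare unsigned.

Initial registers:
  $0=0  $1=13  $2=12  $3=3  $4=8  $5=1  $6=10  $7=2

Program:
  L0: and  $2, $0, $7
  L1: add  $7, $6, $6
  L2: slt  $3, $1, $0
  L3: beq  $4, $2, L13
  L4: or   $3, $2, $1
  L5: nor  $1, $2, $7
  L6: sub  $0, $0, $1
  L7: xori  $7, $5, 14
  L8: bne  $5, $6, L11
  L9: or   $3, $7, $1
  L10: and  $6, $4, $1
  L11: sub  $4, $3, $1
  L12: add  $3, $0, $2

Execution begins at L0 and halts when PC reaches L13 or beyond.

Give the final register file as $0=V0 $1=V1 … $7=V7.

#0 and  $2, $0, $7 ; 0/13/0/3/8/1/10/2
#1 add  $7, $6, $6 ; 0/13/0/3/8/1/10/20
#2 slt  $3, $1, $0 ; 0/13/0/0/8/1/10/20
#3 beq  $4, $2, L13 ; 0/13/0/0/8/1/10/20 ; →fallthru
#4 or   $3, $2, $1 ; 0/13/0/13/8/1/10/20
#5 nor  $1, $2, $7 ; 0/65515/0/13/8/1/10/20
#6 sub  $0, $0, $1 ; 0/65515/0/13/8/1/10/20
#7 xori  $7, $5, 14 ; 0/65515/0/13/8/1/10/15
#8 bne  $5, $6, L11 ; 0/65515/0/13/8/1/10/15 ; →target
#9 or   $3, $7, $1 ; 0/65515/0/65519/8/1/10/15
#11 sub  $4, $3, $1 ; 0/65515/0/65519/4/1/10/15
#12 add  $3, $0, $2 ; 0/65515/0/0/4/1/10/15

$0=0 $1=65515 $2=0 $3=0 $4=4 $5=1 $6=10 $7=15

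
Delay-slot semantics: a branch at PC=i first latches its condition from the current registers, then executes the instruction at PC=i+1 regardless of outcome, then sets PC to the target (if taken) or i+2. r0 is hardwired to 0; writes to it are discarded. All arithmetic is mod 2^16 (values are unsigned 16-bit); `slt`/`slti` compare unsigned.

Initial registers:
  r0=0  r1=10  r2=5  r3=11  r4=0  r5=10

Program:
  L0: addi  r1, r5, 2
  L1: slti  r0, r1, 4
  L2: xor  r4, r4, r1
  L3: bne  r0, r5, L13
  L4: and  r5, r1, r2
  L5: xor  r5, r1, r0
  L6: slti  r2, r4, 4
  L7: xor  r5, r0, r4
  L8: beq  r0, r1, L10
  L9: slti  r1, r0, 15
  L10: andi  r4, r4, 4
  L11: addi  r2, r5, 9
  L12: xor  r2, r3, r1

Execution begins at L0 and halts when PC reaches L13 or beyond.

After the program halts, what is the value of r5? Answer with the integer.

#0 addi  r1, r5, 2 ; 0/12/5/11/0/10
#1 slti  r0, r1, 4 ; 0/12/5/11/0/10
#2 xor  r4, r4, r1 ; 0/12/5/11/12/10
#3 bne  r0, r5, L13 ; 0/12/5/11/12/10 ; →target
#4 and  r5, r1, r2 ; 0/12/5/11/12/4

4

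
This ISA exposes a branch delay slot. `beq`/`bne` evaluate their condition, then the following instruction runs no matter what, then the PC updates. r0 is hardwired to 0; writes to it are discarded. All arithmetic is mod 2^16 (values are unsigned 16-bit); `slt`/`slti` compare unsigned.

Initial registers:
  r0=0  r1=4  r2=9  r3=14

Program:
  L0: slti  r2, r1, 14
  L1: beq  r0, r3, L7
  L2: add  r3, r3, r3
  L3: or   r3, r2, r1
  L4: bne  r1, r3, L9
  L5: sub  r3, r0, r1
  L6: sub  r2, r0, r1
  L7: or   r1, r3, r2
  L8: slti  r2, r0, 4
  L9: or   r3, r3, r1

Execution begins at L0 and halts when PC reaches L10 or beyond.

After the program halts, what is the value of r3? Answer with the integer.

[0] slti  r2, r1, 14  →  {r0:0, r1:4, r2:1, r3:14}
[1] beq  r0, r3, L7  →  {r0:0, r1:4, r2:1, r3:14}  ⟨branch fallthrough⟩
[2] add  r3, r3, r3  →  {r0:0, r1:4, r2:1, r3:28}
[3] or   r3, r2, r1  →  {r0:0, r1:4, r2:1, r3:5}
[4] bne  r1, r3, L9  →  {r0:0, r1:4, r2:1, r3:5}  ⟨branch taken⟩
[5] sub  r3, r0, r1  →  {r0:0, r1:4, r2:1, r3:65532}
[9] or   r3, r3, r1  →  {r0:0, r1:4, r2:1, r3:65532}

65532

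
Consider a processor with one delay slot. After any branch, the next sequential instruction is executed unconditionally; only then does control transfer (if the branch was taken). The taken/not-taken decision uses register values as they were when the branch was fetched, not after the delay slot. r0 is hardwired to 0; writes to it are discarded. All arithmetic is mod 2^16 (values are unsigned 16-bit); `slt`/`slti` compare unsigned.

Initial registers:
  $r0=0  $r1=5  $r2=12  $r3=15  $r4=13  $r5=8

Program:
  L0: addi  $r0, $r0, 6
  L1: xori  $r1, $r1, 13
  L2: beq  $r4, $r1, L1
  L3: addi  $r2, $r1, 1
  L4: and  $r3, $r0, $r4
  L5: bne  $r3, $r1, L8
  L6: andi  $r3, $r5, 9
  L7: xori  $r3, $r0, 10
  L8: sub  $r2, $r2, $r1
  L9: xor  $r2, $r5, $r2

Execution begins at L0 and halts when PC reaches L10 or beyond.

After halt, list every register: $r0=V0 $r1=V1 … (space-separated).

  step pc=0: addi  $r0, $r0, 6  regs=(0,5,12,15,13,8)
  step pc=1: xori  $r1, $r1, 13  regs=(0,8,12,15,13,8)
  step pc=2: beq  $r4, $r1, L1  cond=F  regs=(0,8,12,15,13,8)
  step pc=3: addi  $r2, $r1, 1  regs=(0,8,9,15,13,8)
  step pc=4: and  $r3, $r0, $r4  regs=(0,8,9,0,13,8)
  step pc=5: bne  $r3, $r1, L8  cond=T  regs=(0,8,9,0,13,8)
  step pc=6: andi  $r3, $r5, 9  regs=(0,8,9,8,13,8)
  step pc=8: sub  $r2, $r2, $r1  regs=(0,8,1,8,13,8)
  step pc=9: xor  $r2, $r5, $r2  regs=(0,8,9,8,13,8)

$r0=0 $r1=8 $r2=9 $r3=8 $r4=13 $r5=8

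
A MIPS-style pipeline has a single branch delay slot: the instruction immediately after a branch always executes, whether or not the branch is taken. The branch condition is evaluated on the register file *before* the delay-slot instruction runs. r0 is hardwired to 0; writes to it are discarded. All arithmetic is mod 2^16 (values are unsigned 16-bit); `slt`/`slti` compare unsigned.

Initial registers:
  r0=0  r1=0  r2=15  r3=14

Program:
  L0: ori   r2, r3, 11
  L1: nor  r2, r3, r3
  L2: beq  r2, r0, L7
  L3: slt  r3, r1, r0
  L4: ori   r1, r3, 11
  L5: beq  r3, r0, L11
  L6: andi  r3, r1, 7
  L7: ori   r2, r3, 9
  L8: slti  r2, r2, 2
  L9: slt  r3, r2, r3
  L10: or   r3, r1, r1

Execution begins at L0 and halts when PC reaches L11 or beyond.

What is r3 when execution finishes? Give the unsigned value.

3

  step pc=0: ori   r2, r3, 11  regs=(0,0,15,14)
  step pc=1: nor  r2, r3, r3  regs=(0,0,65521,14)
  step pc=2: beq  r2, r0, L7  cond=F  regs=(0,0,65521,14)
  step pc=3: slt  r3, r1, r0  regs=(0,0,65521,0)
  step pc=4: ori   r1, r3, 11  regs=(0,11,65521,0)
  step pc=5: beq  r3, r0, L11  cond=T  regs=(0,11,65521,0)
  step pc=6: andi  r3, r1, 7  regs=(0,11,65521,3)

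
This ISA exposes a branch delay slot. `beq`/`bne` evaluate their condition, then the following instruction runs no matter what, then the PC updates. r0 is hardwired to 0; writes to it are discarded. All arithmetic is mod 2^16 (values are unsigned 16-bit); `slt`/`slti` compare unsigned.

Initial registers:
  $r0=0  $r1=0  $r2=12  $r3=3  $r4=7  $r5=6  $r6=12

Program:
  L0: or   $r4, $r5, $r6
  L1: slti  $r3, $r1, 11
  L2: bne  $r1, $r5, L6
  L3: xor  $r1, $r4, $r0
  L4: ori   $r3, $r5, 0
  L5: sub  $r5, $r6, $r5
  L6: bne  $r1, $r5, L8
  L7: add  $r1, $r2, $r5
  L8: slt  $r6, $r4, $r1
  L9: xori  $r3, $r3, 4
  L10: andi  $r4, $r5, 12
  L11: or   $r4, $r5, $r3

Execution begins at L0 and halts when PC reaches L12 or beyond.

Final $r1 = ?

18

  step pc=0: or   $r4, $r5, $r6  regs=(0,0,12,3,14,6,12)
  step pc=1: slti  $r3, $r1, 11  regs=(0,0,12,1,14,6,12)
  step pc=2: bne  $r1, $r5, L6  cond=T  regs=(0,0,12,1,14,6,12)
  step pc=3: xor  $r1, $r4, $r0  regs=(0,14,12,1,14,6,12)
  step pc=6: bne  $r1, $r5, L8  cond=T  regs=(0,14,12,1,14,6,12)
  step pc=7: add  $r1, $r2, $r5  regs=(0,18,12,1,14,6,12)
  step pc=8: slt  $r6, $r4, $r1  regs=(0,18,12,1,14,6,1)
  step pc=9: xori  $r3, $r3, 4  regs=(0,18,12,5,14,6,1)
  step pc=10: andi  $r4, $r5, 12  regs=(0,18,12,5,4,6,1)
  step pc=11: or   $r4, $r5, $r3  regs=(0,18,12,5,7,6,1)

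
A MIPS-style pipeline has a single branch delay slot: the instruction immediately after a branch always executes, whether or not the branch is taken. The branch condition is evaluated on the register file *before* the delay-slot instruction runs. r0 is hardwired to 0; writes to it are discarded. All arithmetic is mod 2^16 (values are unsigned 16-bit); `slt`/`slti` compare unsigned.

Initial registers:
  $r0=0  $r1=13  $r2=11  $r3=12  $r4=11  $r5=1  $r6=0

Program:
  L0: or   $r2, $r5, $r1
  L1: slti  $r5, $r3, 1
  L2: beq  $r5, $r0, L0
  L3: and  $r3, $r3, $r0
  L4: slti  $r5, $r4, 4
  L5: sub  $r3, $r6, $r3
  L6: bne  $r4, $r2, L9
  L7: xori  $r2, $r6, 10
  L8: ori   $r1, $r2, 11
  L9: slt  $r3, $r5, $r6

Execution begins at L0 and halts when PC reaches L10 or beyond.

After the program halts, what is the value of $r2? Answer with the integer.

10

PC=0  or   $r2, $r5, $r1     | $r0=0 $r1=13 $r2=13 $r3=12 $r4=11 $r5=1 $r6=0
PC=1  slti  $r5, $r3, 1      | $r0=0 $r1=13 $r2=13 $r3=12 $r4=11 $r5=0 $r6=0
PC=2  beq  $r5, $r0, L0      | $r0=0 $r1=13 $r2=13 $r3=12 $r4=11 $r5=0 $r6=0  [TAKEN]
PC=3  and  $r3, $r3, $r0     | $r0=0 $r1=13 $r2=13 $r3=0 $r4=11 $r5=0 $r6=0
PC=0  or   $r2, $r5, $r1     | $r0=0 $r1=13 $r2=13 $r3=0 $r4=11 $r5=0 $r6=0
PC=1  slti  $r5, $r3, 1      | $r0=0 $r1=13 $r2=13 $r3=0 $r4=11 $r5=1 $r6=0
PC=2  beq  $r5, $r0, L0      | $r0=0 $r1=13 $r2=13 $r3=0 $r4=11 $r5=1 $r6=0  [not taken]
PC=3  and  $r3, $r3, $r0     | $r0=0 $r1=13 $r2=13 $r3=0 $r4=11 $r5=1 $r6=0
PC=4  slti  $r5, $r4, 4      | $r0=0 $r1=13 $r2=13 $r3=0 $r4=11 $r5=0 $r6=0
PC=5  sub  $r3, $r6, $r3     | $r0=0 $r1=13 $r2=13 $r3=0 $r4=11 $r5=0 $r6=0
PC=6  bne  $r4, $r2, L9      | $r0=0 $r1=13 $r2=13 $r3=0 $r4=11 $r5=0 $r6=0  [TAKEN]
PC=7  xori  $r2, $r6, 10     | $r0=0 $r1=13 $r2=10 $r3=0 $r4=11 $r5=0 $r6=0
PC=9  slt  $r3, $r5, $r6     | $r0=0 $r1=13 $r2=10 $r3=0 $r4=11 $r5=0 $r6=0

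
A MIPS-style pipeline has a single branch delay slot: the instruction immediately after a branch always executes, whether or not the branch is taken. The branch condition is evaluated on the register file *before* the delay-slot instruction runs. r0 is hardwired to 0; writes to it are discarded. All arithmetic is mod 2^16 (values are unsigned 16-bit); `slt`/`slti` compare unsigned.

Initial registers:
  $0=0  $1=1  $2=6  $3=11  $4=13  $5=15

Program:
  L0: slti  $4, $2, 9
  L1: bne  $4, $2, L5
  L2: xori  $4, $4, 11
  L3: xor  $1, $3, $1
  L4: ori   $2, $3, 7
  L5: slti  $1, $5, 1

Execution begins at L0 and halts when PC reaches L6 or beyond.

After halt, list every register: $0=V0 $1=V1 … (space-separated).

$0=0 $1=0 $2=6 $3=11 $4=10 $5=15

#0 slti  $4, $2, 9 ; 0/1/6/11/1/15
#1 bne  $4, $2, L5 ; 0/1/6/11/1/15 ; →target
#2 xori  $4, $4, 11 ; 0/1/6/11/10/15
#5 slti  $1, $5, 1 ; 0/0/6/11/10/15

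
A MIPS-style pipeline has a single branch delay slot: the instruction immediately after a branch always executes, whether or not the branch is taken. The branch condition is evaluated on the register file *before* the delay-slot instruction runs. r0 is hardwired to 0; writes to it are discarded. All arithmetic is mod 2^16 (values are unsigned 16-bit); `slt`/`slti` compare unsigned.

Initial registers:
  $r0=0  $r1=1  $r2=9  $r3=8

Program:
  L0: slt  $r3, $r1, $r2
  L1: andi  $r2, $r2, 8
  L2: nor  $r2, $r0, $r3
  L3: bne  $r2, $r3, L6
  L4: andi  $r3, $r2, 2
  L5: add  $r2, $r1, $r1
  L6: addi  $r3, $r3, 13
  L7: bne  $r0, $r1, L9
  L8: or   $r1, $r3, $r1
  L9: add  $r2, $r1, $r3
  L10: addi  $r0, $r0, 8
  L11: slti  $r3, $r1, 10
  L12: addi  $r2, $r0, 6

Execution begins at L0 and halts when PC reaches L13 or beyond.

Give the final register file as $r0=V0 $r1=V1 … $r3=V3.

PC=0  slt  $r3, $r1, $r2     | $r0=0 $r1=1 $r2=9 $r3=1
PC=1  andi  $r2, $r2, 8      | $r0=0 $r1=1 $r2=8 $r3=1
PC=2  nor  $r2, $r0, $r3     | $r0=0 $r1=1 $r2=65534 $r3=1
PC=3  bne  $r2, $r3, L6      | $r0=0 $r1=1 $r2=65534 $r3=1  [TAKEN]
PC=4  andi  $r3, $r2, 2      | $r0=0 $r1=1 $r2=65534 $r3=2
PC=6  addi  $r3, $r3, 13     | $r0=0 $r1=1 $r2=65534 $r3=15
PC=7  bne  $r0, $r1, L9      | $r0=0 $r1=1 $r2=65534 $r3=15  [TAKEN]
PC=8  or   $r1, $r3, $r1     | $r0=0 $r1=15 $r2=65534 $r3=15
PC=9  add  $r2, $r1, $r3     | $r0=0 $r1=15 $r2=30 $r3=15
PC=10 addi  $r0, $r0, 8      | $r0=0 $r1=15 $r2=30 $r3=15
PC=11 slti  $r3, $r1, 10     | $r0=0 $r1=15 $r2=30 $r3=0
PC=12 addi  $r2, $r0, 6      | $r0=0 $r1=15 $r2=6 $r3=0

$r0=0 $r1=15 $r2=6 $r3=0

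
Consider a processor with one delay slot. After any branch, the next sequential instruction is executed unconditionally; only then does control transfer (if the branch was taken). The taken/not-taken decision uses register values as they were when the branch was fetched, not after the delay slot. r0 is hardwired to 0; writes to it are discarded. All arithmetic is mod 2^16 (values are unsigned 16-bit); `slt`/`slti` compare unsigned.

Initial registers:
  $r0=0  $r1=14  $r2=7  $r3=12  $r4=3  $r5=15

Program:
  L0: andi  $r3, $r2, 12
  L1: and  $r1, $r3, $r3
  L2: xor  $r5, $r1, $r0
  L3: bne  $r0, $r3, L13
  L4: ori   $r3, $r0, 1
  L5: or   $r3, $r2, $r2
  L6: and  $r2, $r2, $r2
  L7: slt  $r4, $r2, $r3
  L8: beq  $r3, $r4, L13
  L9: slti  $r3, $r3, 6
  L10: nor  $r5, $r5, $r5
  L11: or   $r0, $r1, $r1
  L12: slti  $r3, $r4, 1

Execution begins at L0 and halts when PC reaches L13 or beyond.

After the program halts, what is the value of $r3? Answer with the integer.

#0 andi  $r3, $r2, 12 ; 0/14/7/4/3/15
#1 and  $r1, $r3, $r3 ; 0/4/7/4/3/15
#2 xor  $r5, $r1, $r0 ; 0/4/7/4/3/4
#3 bne  $r0, $r3, L13 ; 0/4/7/4/3/4 ; →target
#4 ori   $r3, $r0, 1 ; 0/4/7/1/3/4

1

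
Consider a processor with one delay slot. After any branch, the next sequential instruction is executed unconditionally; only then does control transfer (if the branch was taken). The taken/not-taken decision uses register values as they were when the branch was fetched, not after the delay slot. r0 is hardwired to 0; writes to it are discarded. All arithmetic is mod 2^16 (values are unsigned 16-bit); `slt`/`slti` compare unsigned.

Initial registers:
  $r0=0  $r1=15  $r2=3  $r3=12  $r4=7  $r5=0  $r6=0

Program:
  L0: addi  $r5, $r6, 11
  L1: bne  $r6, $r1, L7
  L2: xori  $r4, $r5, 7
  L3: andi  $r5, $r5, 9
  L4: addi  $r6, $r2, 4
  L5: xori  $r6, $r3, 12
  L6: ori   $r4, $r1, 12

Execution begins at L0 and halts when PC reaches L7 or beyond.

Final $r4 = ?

12

#0 addi  $r5, $r6, 11 ; 0/15/3/12/7/11/0
#1 bne  $r6, $r1, L7 ; 0/15/3/12/7/11/0 ; →target
#2 xori  $r4, $r5, 7 ; 0/15/3/12/12/11/0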